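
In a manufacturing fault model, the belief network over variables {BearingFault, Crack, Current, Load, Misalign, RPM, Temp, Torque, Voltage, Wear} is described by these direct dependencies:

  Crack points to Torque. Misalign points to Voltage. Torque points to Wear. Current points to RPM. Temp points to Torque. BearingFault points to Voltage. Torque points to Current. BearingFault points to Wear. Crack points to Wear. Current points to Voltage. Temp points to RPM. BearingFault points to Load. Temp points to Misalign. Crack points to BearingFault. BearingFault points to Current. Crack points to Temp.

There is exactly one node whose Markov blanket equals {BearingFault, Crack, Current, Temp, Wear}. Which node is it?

The target node must have every member of {BearingFault, Crack, Current, Temp, Wear} as a parent, child, or co-parent, and no others.
Parents of Torque: Crack, Temp; children: Current, Wear; co-parents: BearingFault, Crack.
These exactly cover the given set, so the node is Torque.

Torque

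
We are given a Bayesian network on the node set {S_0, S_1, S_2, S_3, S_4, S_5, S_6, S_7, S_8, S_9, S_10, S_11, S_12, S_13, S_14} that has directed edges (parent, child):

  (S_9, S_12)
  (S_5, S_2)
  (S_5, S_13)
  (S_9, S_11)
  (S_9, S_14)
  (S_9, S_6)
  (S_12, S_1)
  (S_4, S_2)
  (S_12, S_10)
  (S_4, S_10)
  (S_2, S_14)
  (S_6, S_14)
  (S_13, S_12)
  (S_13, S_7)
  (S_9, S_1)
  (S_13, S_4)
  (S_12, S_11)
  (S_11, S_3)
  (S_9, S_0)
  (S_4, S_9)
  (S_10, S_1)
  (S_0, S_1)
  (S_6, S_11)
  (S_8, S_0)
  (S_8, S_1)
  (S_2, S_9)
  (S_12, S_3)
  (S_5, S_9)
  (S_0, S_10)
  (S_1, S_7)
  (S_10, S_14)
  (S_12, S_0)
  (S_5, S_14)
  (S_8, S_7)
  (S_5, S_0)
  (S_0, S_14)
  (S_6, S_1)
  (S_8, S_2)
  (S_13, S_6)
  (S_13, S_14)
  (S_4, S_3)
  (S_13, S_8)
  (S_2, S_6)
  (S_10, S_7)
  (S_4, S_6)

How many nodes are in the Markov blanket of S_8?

By definition, MB(S_8) is built from S_8's parents, S_8's children, and the co-parents of S_8.
S_8's children: S_0, S_1, S_2, S_7.
S_8's parents: S_13.
Co-parents of S_8 (other parents of its children):
  S_2 also has parents S_4, S_5.
  parents(S_0) \ {S_8} = {S_5, S_9, S_12}.
  S_1 also has parents S_0, S_6, S_9, S_10, S_12.
  parents(S_7) \ {S_8} = {S_1, S_10, S_13}.
MB(S_8) = {S_0, S_1, S_2, S_4, S_5, S_6, S_7, S_9, S_10, S_12, S_13}, which has 11 nodes.

11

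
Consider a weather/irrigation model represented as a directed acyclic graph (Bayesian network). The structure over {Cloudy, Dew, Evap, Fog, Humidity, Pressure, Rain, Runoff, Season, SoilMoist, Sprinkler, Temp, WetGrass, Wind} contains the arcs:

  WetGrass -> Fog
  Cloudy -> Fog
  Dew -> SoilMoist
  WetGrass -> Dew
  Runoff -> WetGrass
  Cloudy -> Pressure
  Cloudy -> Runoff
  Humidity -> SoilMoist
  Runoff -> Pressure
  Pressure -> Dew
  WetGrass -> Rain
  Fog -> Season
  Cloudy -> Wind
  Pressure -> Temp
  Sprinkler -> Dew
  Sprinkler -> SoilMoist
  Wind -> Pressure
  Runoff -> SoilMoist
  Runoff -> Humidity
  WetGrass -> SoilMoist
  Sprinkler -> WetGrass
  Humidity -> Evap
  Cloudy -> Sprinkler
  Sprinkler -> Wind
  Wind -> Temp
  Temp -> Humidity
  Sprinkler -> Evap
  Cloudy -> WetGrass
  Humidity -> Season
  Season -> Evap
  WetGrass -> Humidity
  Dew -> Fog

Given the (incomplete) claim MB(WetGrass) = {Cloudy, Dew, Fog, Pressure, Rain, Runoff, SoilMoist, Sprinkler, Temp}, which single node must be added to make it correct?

Humidity

By definition, MB(WetGrass) is built from WetGrass's parents, WetGrass's children, and the co-parents of WetGrass.
WetGrass's children: Dew, Fog, Humidity, Rain, SoilMoist.
WetGrass's parents: Cloudy, Runoff, Sprinkler.
Other parents of WetGrass's children:
  Rain: —
  Humidity: Runoff, Temp
  Dew: Pressure, Sprinkler
  SoilMoist: Dew, Humidity, Runoff, Sprinkler
  Fog: Cloudy, Dew
MB(WetGrass) = {Cloudy, Dew, Fog, Humidity, Pressure, Rain, Runoff, SoilMoist, Sprinkler, Temp}.
Comparing with the claimed set, Humidity is missing.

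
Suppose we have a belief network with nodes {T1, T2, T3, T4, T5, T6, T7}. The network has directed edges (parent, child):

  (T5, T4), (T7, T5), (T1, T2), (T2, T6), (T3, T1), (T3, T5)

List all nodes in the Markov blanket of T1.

{T2, T3}

The Markov blanket of a node is its parents, its children, and the other parents of its children.
Parents of T1: T3.
Ch(T1) = {T2}.
Other parents of T1's children:
  T2: no additional parents.
MB(T1) = {T2, T3}.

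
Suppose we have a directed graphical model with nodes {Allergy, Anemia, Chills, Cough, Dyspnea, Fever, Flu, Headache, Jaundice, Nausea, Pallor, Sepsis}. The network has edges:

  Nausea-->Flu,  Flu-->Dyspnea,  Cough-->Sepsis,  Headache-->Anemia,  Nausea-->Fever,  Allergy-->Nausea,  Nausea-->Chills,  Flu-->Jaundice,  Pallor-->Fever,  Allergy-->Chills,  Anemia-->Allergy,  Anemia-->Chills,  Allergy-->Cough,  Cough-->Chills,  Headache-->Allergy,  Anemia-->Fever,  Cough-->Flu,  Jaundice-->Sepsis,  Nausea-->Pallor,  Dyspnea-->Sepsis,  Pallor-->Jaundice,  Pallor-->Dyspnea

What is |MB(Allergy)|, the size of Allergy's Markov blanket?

5

Allergy has parents Anemia, Headache.
Ch(Allergy) = {Chills, Cough, Nausea}.
Co-parents of Allergy (other parents of its children):
  Cough: no additional parents.
  Nausea has no other parent.
  Chills's other parents are Anemia, Cough, Nausea.
MB(Allergy) = {Anemia, Chills, Cough, Headache, Nausea}, which has 5 nodes.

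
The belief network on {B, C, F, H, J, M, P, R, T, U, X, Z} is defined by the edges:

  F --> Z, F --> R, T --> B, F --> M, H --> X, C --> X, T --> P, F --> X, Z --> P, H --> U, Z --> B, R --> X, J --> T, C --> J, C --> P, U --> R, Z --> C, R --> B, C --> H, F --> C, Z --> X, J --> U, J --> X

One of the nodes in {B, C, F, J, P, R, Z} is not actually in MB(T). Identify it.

F

T has children B, P.
T has parent J.
Co-parents of T (other parents of its children):
  P: C, Z
  B: R, Z
MB(T) = {B, C, J, P, R, Z}.
F is neither a parent, child, nor co-parent of T, so it does not belong.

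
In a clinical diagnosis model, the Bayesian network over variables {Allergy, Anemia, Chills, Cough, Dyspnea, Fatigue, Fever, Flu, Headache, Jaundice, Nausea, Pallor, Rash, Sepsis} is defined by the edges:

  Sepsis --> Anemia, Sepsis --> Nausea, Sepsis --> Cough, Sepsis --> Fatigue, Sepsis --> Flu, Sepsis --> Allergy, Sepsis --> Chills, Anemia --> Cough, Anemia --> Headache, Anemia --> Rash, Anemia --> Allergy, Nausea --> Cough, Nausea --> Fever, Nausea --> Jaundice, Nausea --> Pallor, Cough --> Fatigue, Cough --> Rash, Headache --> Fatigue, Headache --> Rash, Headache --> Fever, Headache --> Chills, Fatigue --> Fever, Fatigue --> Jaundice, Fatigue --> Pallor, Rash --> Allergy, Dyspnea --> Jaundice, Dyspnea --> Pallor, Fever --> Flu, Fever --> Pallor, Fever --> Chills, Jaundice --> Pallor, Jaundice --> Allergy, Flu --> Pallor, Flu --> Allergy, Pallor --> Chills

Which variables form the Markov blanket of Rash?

{Allergy, Anemia, Cough, Flu, Headache, Jaundice, Sepsis}

Recall MB(v) = parents ∪ children ∪ spouses, where spouses are the other parents of v's children.
Parents of Rash: Anemia, Cough, Headache.
Rash's children: Allergy.
Co-parents of Rash (other parents of its children):
  Allergy: Anemia, Flu, Jaundice, Sepsis
MB(Rash) = {Allergy, Anemia, Cough, Flu, Headache, Jaundice, Sepsis}.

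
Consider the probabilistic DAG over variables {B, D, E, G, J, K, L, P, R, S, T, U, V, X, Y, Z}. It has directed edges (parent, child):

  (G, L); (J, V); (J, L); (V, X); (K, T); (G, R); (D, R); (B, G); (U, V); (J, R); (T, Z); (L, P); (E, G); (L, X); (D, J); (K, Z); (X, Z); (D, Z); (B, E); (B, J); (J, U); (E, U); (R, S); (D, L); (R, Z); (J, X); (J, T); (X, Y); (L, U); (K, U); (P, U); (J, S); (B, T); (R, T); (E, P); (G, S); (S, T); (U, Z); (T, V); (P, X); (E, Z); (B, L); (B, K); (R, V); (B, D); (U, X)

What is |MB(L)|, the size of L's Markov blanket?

A node's Markov blanket = Pa ∪ Ch ∪ (parents of Ch other than the node itself).
L has parents B, D, G, J.
Children of L: P, U, X.
Parents of each child, excluding L:
  P: E
  U: E, J, K, P
  X: J, P, U, V
MB(L) = {B, D, E, G, J, K, P, U, V, X}, which has 10 nodes.

10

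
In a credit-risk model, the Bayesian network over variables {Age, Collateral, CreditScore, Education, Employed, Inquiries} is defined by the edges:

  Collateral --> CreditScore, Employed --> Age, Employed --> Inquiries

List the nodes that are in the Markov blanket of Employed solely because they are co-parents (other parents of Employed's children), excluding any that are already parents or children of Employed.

Children of Employed: Age, Inquiries.
  Age has no other parent.
  Inquiries has no other parent.
Excluding nodes already adjacent to Employed (Age, Inquiries), the co-parent-only contribution is {}.

{}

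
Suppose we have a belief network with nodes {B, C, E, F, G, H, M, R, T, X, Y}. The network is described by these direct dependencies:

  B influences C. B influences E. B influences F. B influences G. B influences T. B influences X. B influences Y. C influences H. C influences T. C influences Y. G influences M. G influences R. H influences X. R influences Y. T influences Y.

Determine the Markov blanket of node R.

{B, C, G, T, Y}

Recall MB(v) = parents ∪ children ∪ spouses, where spouses are the other parents of v's children.
Children of R: Y.
R's parents: G.
Co-parents of R (other parents of its children):
  Y also has parents B, C, T.
So the Markov blanket of R is {B, C, G, T, Y}.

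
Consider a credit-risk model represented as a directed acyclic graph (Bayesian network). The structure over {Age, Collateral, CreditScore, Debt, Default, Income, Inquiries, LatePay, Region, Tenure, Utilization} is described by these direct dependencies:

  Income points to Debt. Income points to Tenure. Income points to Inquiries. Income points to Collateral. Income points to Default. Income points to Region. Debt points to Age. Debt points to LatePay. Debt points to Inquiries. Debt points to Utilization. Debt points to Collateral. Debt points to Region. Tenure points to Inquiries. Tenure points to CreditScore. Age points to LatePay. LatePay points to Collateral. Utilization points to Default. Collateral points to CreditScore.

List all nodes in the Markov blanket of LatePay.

{Age, Collateral, Debt, Income}

By definition, MB(LatePay) is built from LatePay's parents, LatePay's children, and the co-parents of LatePay.
Parents of LatePay: Age, Debt.
LatePay has child Collateral.
For each child, the remaining parents (spouses of LatePay):
  Collateral's other parents are Debt, Income.
Union: {Age, Debt} ∪ {Collateral} ∪ {Debt, Income} = {Age, Collateral, Debt, Income}.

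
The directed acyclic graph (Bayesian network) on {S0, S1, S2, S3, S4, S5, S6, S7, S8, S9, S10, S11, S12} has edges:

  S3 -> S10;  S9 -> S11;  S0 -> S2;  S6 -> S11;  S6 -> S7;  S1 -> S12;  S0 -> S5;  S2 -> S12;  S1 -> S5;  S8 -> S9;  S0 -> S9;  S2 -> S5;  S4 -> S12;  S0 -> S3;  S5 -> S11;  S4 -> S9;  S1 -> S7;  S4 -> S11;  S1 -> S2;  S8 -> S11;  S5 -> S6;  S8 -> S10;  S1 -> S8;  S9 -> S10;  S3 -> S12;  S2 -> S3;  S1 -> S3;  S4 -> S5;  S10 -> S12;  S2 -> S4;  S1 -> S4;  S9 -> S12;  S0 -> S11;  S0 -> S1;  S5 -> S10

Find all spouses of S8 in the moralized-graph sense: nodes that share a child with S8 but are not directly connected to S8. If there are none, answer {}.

{S0, S3, S4, S5, S6}

Children of S8: S9, S10, S11.
  S9's other parents are S0, S4.
  parents(S10) \ {S8} = {S3, S5, S9}.
  S11's other parents are S0, S4, S5, S6, S9.
Excluding nodes already adjacent to S8 (S1, S9, S10, S11), the co-parent-only contribution is {S0, S3, S4, S5, S6}.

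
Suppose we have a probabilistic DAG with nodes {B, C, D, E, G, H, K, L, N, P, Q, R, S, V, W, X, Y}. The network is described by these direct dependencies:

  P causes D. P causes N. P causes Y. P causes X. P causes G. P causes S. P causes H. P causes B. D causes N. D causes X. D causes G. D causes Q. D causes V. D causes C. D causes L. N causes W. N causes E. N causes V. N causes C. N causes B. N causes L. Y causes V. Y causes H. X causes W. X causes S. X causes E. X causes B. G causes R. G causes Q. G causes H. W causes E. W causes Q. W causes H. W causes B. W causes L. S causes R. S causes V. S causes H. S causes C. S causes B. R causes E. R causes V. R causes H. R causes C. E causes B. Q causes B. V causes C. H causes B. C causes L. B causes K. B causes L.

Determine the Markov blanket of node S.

{B, C, D, E, G, H, N, P, Q, R, V, W, X, Y}

S's parents: P, X.
S's children: B, C, H, R, V.
Parents of each child, excluding S:
  parents(R) \ {S} = {G}.
  V also has parents D, N, R, Y.
  H's other parents are G, P, R, W, Y.
  parents(C) \ {S} = {D, N, R, V}.
  B's other parents are E, H, N, P, Q, W, X.
So the Markov blanket of S is {B, C, D, E, G, H, N, P, Q, R, V, W, X, Y}.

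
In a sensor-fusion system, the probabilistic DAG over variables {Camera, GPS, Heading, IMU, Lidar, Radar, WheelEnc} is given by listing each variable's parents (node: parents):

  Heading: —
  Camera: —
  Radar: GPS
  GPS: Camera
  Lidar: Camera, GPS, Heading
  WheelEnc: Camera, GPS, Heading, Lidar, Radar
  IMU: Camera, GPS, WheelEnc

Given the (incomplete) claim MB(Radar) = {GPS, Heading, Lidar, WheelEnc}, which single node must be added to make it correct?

Pa(Radar) = {GPS}.
Radar has child WheelEnc.
Co-parents of Radar (other parents of its children):
  WheelEnc also has parents Camera, GPS, Heading, Lidar.
MB(Radar) = {Camera, GPS, Heading, Lidar, WheelEnc}.
Comparing with the claimed set, Camera is missing.

Camera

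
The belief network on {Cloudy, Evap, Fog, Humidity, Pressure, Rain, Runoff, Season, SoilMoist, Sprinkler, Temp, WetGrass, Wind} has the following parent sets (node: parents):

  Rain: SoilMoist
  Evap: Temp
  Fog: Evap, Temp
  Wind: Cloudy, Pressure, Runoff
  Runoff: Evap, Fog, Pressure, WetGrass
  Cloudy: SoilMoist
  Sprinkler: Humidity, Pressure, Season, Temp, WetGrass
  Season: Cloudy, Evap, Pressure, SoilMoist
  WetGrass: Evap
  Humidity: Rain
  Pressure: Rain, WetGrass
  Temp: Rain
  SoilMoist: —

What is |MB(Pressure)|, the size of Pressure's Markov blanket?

By definition, MB(Pressure) is built from Pressure's parents, Pressure's children, and the co-parents of Pressure.
Pressure's parents: Rain, WetGrass.
Pressure has children Runoff, Season, Sprinkler, Wind.
Other parents of Pressure's children:
  Runoff: Evap, Fog, WetGrass
  Wind: Cloudy, Runoff
  Season: Cloudy, Evap, SoilMoist
  Sprinkler: Humidity, Season, Temp, WetGrass
MB(Pressure) = {Cloudy, Evap, Fog, Humidity, Rain, Runoff, Season, SoilMoist, Sprinkler, Temp, WetGrass, Wind}, which has 12 nodes.

12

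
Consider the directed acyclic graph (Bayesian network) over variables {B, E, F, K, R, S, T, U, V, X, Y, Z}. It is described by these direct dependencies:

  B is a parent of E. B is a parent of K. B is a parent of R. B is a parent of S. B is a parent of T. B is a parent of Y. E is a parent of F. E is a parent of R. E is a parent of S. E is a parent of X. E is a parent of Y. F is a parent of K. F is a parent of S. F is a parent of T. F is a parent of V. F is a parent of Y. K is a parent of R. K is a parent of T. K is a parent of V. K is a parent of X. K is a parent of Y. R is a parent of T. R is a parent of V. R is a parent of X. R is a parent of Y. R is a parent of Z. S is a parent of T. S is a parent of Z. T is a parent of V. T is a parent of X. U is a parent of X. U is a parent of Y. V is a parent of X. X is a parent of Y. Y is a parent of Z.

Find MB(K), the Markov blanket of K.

The Markov blanket of a node is its parents, its children, and the other parents of its children.
Pa(K) = {B, F}.
Ch(K) = {R, T, V, X, Y}.
For each child, the remaining parents (spouses of K):
  R: B, E
  T: B, F, R, S
  V: F, R, T
  X: E, R, T, U, V
  Y: B, E, F, R, U, X
Union: {B, F} ∪ {R, T, V, X, Y} ∪ {B, E, F, R, S, T, U, V, X} = {B, E, F, R, S, T, U, V, X, Y}.

{B, E, F, R, S, T, U, V, X, Y}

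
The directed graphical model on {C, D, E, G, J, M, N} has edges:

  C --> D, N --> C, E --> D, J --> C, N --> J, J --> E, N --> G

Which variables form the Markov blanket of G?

G has no children.
Pa(G) = {N}.
With no children, G has no spouses; the co-parent set is empty.
Union: {N} ∪ {} ∪ {} = {N}.

{N}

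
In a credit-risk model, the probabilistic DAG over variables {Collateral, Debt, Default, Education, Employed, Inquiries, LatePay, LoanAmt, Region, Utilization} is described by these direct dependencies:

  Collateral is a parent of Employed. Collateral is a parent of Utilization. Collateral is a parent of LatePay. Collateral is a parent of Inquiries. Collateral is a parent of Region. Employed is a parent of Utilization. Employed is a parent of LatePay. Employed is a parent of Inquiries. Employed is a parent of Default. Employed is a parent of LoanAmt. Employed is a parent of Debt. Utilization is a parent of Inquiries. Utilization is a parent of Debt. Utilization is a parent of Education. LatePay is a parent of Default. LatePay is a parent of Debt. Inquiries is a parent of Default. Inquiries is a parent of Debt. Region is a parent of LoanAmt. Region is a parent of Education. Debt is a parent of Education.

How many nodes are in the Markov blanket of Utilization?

Recall MB(v) = parents ∪ children ∪ spouses, where spouses are the other parents of v's children.
Utilization's parents: Collateral, Employed.
Utilization's children: Debt, Education, Inquiries.
Other parents of Utilization's children:
  Inquiries also has parents Collateral, Employed.
  Debt's other parents are Employed, Inquiries, LatePay.
  Education's other parents are Debt, Region.
MB(Utilization) = {Collateral, Debt, Education, Employed, Inquiries, LatePay, Region}, which has 7 nodes.

7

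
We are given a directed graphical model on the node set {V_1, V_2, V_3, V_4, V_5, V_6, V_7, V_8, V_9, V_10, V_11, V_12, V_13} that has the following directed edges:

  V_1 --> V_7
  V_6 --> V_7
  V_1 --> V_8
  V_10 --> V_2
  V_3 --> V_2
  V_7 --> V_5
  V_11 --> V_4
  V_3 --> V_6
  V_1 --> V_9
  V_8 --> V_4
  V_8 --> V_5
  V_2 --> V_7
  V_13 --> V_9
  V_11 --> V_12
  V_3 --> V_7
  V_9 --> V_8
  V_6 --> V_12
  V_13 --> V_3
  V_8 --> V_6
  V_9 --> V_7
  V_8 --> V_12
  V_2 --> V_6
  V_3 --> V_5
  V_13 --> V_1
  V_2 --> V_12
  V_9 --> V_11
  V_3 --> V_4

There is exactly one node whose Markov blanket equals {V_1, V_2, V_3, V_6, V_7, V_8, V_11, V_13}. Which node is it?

V_9

The target node must have every member of {V_1, V_2, V_3, V_6, V_7, V_8, V_11, V_13} as a parent, child, or co-parent, and no others.
Parents of V_9: V_1, V_13; children: V_7, V_8, V_11; co-parents: V_1, V_2, V_3, V_6.
These exactly cover the given set, so the node is V_9.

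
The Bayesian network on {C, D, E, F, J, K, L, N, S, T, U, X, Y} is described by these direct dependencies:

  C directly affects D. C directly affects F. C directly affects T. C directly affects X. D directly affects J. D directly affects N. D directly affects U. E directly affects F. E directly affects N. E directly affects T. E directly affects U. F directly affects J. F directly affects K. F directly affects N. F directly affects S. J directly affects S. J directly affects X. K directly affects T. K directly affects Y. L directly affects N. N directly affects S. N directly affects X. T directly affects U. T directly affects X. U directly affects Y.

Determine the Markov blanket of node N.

{C, D, E, F, J, L, S, T, X}

Parents of N: D, E, F, L.
N's children: S, X.
Other parents of N's children:
  S also has parents F, J.
  X's other parents are C, J, T.
So the Markov blanket of N is {C, D, E, F, J, L, S, T, X}.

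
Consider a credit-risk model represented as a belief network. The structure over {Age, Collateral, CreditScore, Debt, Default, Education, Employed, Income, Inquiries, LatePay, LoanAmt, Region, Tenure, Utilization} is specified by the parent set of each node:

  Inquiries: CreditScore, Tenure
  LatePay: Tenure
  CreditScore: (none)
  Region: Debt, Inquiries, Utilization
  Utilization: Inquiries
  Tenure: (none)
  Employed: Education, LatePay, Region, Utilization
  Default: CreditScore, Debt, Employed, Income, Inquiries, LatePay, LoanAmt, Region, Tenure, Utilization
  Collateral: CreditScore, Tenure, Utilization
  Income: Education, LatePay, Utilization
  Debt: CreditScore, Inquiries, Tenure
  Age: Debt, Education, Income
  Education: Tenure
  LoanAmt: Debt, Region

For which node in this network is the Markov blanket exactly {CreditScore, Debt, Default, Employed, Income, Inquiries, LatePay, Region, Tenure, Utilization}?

The target node must have every member of {CreditScore, Debt, Default, Employed, Income, Inquiries, LatePay, Region, Tenure, Utilization} as a parent, child, or co-parent, and no others.
Parents of LoanAmt: Debt, Region; children: Default; co-parents: CreditScore, Debt, Employed, Income, Inquiries, LatePay, Region, Tenure, Utilization.
These exactly cover the given set, so the node is LoanAmt.

LoanAmt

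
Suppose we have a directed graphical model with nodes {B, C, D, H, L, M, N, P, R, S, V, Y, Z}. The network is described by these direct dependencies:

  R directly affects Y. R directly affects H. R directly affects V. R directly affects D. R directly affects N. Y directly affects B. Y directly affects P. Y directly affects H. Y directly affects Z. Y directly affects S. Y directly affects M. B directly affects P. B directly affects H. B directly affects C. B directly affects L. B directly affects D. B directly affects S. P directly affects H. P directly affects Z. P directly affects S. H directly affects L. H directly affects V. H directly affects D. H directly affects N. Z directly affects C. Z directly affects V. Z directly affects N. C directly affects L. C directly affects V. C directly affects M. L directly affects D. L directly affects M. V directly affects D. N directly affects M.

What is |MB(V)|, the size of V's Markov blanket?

7

The Markov blanket of a node is its parents, its children, and the other parents of its children.
Parents of V: C, H, R, Z.
V has child D.
Co-parents of V (other parents of its children):
  D's other parents are B, H, L, R.
MB(V) = {B, C, D, H, L, R, Z}, which has 7 nodes.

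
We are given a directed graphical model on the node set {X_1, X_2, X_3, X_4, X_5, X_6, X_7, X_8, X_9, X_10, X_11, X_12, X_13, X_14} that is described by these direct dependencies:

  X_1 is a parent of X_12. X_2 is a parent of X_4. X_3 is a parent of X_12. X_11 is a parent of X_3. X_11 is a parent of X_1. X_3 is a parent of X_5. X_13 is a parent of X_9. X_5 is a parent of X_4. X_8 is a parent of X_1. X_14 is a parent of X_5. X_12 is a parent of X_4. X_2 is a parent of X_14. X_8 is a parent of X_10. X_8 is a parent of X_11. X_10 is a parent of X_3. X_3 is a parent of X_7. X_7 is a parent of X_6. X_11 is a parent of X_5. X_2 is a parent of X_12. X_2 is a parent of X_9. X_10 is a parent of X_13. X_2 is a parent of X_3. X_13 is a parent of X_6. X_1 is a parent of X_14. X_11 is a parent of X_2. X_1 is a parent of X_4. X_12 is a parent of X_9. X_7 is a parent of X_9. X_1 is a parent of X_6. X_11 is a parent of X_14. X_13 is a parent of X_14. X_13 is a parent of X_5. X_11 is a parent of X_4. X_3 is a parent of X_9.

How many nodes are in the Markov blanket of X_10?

5

Pa(X_10) = {X_8}.
X_10's children: X_3, X_13.
Parents of each child, excluding X_10:
  X_3: X_2, X_11
  X_13: —
MB(X_10) = {X_2, X_3, X_8, X_11, X_13}, which has 5 nodes.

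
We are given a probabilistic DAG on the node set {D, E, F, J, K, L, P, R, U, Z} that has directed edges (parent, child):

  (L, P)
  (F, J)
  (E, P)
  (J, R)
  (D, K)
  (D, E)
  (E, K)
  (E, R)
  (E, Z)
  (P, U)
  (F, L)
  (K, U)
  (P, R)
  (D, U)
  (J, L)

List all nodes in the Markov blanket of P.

By definition, MB(P) is built from P's parents, P's children, and the co-parents of P.
Ch(P) = {R, U}.
Pa(P) = {E, L}.
Co-parents of P (other parents of its children):
  parents(R) \ {P} = {E, J}.
  U also has parents D, K.
So the Markov blanket of P is {D, E, J, K, L, R, U}.

{D, E, J, K, L, R, U}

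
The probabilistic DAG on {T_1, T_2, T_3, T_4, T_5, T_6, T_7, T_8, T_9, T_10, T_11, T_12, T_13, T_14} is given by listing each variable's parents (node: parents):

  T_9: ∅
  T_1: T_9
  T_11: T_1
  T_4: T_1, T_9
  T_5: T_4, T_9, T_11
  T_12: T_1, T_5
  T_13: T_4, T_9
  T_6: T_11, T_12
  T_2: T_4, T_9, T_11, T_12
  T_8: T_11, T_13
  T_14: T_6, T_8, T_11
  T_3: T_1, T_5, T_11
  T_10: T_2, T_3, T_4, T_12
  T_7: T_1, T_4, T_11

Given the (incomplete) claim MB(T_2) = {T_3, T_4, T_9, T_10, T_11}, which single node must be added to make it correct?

T_2 has parents T_4, T_9, T_11, T_12.
T_2 has child T_10.
Other parents of T_2's children:
  T_10 also has parents T_3, T_4, T_12.
MB(T_2) = {T_3, T_4, T_9, T_10, T_11, T_12}.
Comparing with the claimed set, T_12 is missing.

T_12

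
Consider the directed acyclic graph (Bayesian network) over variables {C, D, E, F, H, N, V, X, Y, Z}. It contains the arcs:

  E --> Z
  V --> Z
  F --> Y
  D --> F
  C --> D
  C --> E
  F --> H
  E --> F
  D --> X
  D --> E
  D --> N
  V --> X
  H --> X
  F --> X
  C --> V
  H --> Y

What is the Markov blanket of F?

{D, E, H, V, X, Y}

F has parents D, E.
F has children H, X, Y.
Parents of each child, excluding F:
  H has no other parent.
  parents(X) \ {F} = {D, H, V}.
  Y also has parent H.
So the Markov blanket of F is {D, E, H, V, X, Y}.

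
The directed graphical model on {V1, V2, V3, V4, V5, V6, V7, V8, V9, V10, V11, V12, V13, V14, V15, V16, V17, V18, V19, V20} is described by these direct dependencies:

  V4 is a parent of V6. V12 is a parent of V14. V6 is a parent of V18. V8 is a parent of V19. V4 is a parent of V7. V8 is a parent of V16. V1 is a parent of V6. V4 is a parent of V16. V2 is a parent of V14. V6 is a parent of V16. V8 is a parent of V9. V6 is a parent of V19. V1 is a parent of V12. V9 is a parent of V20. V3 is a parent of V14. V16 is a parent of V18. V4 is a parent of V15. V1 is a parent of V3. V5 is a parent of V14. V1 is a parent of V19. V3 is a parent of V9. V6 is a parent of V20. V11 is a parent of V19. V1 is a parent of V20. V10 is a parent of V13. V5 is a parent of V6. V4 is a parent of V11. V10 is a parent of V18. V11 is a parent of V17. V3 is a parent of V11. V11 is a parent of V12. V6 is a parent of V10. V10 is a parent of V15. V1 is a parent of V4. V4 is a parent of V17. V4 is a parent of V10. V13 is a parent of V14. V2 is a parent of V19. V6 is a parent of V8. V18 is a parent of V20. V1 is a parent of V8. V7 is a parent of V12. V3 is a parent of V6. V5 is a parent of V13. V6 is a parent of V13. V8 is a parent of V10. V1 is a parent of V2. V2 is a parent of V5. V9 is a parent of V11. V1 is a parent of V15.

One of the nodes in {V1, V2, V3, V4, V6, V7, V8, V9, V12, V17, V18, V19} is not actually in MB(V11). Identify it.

Recall MB(v) = parents ∪ children ∪ spouses, where spouses are the other parents of v's children.
V11's parents: V3, V4, V9.
Children of V11: V12, V17, V19.
Other parents of V11's children:
  V12 also has parents V1, V7.
  V17's other parent is V4.
  V19's other parents are V1, V2, V6, V8.
MB(V11) = {V1, V2, V3, V4, V6, V7, V8, V9, V12, V17, V19}.
V18 is neither a parent, child, nor co-parent of V11, so it does not belong.

V18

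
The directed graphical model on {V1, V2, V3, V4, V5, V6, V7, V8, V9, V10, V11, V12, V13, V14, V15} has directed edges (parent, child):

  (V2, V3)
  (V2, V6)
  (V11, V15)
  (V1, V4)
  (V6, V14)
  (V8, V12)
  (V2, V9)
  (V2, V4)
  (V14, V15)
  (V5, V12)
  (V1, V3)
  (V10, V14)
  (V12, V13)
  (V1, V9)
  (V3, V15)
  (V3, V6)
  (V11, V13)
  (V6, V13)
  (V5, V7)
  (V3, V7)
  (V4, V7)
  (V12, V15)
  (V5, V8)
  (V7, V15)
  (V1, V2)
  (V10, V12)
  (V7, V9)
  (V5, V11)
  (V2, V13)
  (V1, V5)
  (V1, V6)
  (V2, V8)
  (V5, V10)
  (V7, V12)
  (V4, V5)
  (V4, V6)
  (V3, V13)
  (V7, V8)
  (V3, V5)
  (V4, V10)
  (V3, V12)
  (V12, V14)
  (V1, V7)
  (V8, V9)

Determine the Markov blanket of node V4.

The Markov blanket of a node is its parents, its children, and the other parents of its children.
Pa(V4) = {V1, V2}.
V4's children: V5, V6, V7, V10.
Other parents of V4's children:
  parents(V5) \ {V4} = {V1, V3}.
  V6 also has parents V1, V2, V3.
  parents(V7) \ {V4} = {V1, V3, V5}.
  parents(V10) \ {V4} = {V5}.
Taking the union gives {V1, V2, V3, V5, V6, V7, V10}.

{V1, V2, V3, V5, V6, V7, V10}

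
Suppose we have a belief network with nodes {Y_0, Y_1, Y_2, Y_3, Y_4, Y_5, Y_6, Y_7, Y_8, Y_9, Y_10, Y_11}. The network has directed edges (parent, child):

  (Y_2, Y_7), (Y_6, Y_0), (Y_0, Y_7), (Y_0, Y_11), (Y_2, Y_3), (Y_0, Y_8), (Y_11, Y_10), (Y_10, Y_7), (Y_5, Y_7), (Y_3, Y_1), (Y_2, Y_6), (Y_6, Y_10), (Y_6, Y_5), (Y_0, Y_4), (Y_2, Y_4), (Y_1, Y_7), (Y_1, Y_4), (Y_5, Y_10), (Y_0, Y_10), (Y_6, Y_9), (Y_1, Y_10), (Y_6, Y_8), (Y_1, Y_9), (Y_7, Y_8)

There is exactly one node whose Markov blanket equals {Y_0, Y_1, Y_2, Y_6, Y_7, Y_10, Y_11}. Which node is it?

Y_5

The target node must have every member of {Y_0, Y_1, Y_2, Y_6, Y_7, Y_10, Y_11} as a parent, child, or co-parent, and no others.
Parents of Y_5: Y_6; children: Y_7, Y_10; co-parents: Y_0, Y_1, Y_2, Y_6, Y_10, Y_11.
These exactly cover the given set, so the node is Y_5.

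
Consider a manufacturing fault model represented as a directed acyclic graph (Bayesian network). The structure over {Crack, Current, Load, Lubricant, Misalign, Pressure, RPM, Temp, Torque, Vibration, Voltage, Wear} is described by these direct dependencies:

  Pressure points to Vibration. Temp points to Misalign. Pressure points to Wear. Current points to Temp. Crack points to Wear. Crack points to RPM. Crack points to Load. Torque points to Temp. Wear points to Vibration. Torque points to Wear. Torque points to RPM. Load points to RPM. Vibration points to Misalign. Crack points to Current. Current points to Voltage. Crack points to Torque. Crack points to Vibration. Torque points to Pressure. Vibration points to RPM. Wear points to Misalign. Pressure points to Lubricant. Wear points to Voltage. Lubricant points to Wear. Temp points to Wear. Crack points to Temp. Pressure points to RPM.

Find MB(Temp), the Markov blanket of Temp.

{Crack, Current, Lubricant, Misalign, Pressure, Torque, Vibration, Wear}

Ch(Temp) = {Misalign, Wear}.
Pa(Temp) = {Crack, Current, Torque}.
Other parents of Temp's children:
  Wear: Crack, Lubricant, Pressure, Torque
  Misalign: Vibration, Wear
MB(Temp) = {Crack, Current, Lubricant, Misalign, Pressure, Torque, Vibration, Wear}.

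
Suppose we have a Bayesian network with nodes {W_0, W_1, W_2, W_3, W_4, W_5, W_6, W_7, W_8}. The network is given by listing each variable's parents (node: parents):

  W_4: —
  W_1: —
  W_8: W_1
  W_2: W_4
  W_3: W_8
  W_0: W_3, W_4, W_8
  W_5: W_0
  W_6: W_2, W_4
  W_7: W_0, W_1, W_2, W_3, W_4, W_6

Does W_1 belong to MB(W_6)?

W_1 is a co-parent of W_6: both are parents of W_7.
So W_1 ∈ MB(W_6).

Yes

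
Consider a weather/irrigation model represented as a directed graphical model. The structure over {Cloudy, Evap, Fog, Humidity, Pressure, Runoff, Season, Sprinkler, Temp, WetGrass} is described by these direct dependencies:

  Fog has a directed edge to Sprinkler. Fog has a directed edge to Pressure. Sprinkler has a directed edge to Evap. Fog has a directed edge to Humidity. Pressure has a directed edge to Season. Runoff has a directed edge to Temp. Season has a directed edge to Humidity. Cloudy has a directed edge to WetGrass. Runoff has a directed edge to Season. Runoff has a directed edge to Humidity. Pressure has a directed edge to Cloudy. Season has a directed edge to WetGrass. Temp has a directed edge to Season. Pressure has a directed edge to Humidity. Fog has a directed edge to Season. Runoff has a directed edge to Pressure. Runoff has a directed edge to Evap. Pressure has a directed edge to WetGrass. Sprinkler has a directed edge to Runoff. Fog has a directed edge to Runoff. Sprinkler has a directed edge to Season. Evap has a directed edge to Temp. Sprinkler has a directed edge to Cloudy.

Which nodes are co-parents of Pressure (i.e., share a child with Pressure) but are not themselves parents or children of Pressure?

{Sprinkler, Temp}

Children of Pressure: Cloudy, Humidity, Season, WetGrass.
  Season: Fog, Runoff, Sprinkler, Temp
  Cloudy: Sprinkler
  WetGrass: Cloudy, Season
  Humidity: Fog, Runoff, Season
Excluding nodes already adjacent to Pressure (Cloudy, Fog, Humidity, Runoff, Season, WetGrass), the co-parent-only contribution is {Sprinkler, Temp}.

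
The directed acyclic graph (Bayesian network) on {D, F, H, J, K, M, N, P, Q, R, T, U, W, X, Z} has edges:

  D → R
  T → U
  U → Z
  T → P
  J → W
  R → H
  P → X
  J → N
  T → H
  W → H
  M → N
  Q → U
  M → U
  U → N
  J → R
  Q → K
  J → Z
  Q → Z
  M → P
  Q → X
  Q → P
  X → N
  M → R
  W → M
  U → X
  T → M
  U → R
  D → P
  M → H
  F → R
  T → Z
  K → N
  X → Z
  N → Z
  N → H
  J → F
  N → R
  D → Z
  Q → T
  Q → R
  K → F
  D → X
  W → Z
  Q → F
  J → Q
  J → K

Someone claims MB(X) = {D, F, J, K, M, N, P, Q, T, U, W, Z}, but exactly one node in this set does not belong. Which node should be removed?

F

A node's Markov blanket = Pa ∪ Ch ∪ (parents of Ch other than the node itself).
Parents of X: D, P, Q, U.
X's children: N, Z.
Co-parents of X (other parents of its children):
  N's other parents are J, K, M, U.
  parents(Z) \ {X} = {D, J, N, Q, T, U, W}.
MB(X) = {D, J, K, M, N, P, Q, T, U, W, Z}.
F is neither a parent, child, nor co-parent of X, so it does not belong.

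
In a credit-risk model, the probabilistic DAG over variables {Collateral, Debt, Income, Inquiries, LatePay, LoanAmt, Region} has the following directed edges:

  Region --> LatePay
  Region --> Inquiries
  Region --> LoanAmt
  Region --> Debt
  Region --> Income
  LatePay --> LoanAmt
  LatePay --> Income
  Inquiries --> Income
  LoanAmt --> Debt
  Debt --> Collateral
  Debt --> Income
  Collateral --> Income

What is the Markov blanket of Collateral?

Children of Collateral: Income.
Collateral has parent Debt.
Other parents of Collateral's children:
  Income's other parents are Debt, Inquiries, LatePay, Region.
Union: {Debt} ∪ {Income} ∪ {Debt, Inquiries, LatePay, Region} = {Debt, Income, Inquiries, LatePay, Region}.

{Debt, Income, Inquiries, LatePay, Region}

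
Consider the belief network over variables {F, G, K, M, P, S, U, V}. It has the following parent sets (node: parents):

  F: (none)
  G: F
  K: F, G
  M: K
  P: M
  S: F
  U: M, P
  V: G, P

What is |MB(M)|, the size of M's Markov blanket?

3

Recall MB(v) = parents ∪ children ∪ spouses, where spouses are the other parents of v's children.
Parents of M: K.
Ch(M) = {P, U}.
Co-parents of M (other parents of its children):
  P: —
  U: P
MB(M) = {K, P, U}, which has 3 nodes.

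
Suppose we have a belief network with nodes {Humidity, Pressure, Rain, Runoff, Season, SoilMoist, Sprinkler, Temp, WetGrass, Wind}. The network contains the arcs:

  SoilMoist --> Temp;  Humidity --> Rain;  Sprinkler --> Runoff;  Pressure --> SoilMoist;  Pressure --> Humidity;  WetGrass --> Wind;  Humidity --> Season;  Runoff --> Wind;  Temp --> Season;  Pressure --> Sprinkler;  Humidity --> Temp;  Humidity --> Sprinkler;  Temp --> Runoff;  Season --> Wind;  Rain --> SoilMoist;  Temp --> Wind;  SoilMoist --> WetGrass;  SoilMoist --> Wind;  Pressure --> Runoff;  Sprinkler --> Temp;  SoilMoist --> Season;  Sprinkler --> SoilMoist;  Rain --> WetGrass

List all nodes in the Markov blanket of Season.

Pa(Season) = {Humidity, SoilMoist, Temp}.
Children of Season: Wind.
Co-parents of Season (other parents of its children):
  Wind also has parents Runoff, SoilMoist, Temp, WetGrass.
So the Markov blanket of Season is {Humidity, Runoff, SoilMoist, Temp, WetGrass, Wind}.

{Humidity, Runoff, SoilMoist, Temp, WetGrass, Wind}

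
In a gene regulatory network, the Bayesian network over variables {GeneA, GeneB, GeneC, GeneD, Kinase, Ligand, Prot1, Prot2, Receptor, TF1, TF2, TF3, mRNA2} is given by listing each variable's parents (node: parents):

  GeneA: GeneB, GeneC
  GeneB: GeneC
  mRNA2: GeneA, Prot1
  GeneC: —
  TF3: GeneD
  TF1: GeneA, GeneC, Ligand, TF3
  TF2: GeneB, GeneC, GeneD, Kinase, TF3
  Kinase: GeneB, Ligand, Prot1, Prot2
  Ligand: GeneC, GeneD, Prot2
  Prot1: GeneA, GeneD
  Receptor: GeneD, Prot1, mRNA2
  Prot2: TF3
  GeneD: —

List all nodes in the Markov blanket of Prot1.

{GeneA, GeneB, GeneD, Kinase, Ligand, Prot2, Receptor, mRNA2}

A node's Markov blanket = Pa ∪ Ch ∪ (parents of Ch other than the node itself).
Pa(Prot1) = {GeneA, GeneD}.
Prot1's children: Kinase, Receptor, mRNA2.
For each child, the remaining parents (spouses of Prot1):
  mRNA2 also has parent GeneA.
  Kinase's other parents are GeneB, Ligand, Prot2.
  parents(Receptor) \ {Prot1} = {GeneD, mRNA2}.
Taking the union gives {GeneA, GeneB, GeneD, Kinase, Ligand, Prot2, Receptor, mRNA2}.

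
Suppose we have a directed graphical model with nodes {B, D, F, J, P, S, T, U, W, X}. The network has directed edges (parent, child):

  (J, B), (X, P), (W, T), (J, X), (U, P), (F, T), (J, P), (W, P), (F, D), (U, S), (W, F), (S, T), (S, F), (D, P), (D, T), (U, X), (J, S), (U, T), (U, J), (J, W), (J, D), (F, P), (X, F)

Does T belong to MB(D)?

Yes

T is a child of D.
So T ∈ MB(D).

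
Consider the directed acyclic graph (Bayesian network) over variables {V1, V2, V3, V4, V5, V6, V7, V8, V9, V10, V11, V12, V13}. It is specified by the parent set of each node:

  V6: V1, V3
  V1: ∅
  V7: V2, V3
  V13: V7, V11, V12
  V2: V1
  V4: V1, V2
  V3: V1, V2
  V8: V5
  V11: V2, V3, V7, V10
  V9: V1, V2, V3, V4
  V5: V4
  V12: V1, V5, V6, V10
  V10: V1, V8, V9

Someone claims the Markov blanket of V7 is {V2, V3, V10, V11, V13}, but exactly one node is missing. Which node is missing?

V12

Recall MB(v) = parents ∪ children ∪ spouses, where spouses are the other parents of v's children.
V7 has parents V2, V3.
Children of V7: V11, V13.
Parents of each child, excluding V7:
  V11 also has parents V2, V3, V10.
  parents(V13) \ {V7} = {V11, V12}.
MB(V7) = {V2, V3, V10, V11, V12, V13}.
Comparing with the claimed set, V12 is missing.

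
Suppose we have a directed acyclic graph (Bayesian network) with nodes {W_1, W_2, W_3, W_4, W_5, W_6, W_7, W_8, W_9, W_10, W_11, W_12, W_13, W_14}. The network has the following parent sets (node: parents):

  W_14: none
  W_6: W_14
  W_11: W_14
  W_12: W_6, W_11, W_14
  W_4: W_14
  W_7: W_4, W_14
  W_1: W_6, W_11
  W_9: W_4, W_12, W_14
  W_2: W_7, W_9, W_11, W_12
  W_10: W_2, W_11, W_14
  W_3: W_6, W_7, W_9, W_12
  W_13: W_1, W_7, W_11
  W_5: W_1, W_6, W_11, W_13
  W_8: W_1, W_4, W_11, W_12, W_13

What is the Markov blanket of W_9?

W_9 has children W_2, W_3.
Parents of W_9: W_4, W_12, W_14.
For each child, the remaining parents (spouses of W_9):
  W_2: W_7, W_11, W_12
  W_3: W_6, W_7, W_12
MB(W_9) = {W_2, W_3, W_4, W_6, W_7, W_11, W_12, W_14}.

{W_2, W_3, W_4, W_6, W_7, W_11, W_12, W_14}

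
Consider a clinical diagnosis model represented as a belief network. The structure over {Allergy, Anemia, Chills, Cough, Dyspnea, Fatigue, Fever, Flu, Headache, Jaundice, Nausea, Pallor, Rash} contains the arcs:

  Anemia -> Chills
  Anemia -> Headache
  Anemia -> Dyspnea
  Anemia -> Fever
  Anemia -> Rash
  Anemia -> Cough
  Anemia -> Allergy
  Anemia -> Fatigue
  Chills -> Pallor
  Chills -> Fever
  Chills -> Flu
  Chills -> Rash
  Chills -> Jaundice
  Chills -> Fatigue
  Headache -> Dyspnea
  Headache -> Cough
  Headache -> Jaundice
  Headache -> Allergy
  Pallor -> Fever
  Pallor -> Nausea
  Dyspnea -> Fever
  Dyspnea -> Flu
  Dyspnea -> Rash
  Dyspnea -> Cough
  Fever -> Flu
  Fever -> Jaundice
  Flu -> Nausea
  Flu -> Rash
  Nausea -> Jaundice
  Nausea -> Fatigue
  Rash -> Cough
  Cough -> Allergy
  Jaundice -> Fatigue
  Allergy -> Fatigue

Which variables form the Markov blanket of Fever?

Fever's parents: Anemia, Chills, Dyspnea, Pallor.
Fever has children Flu, Jaundice.
For each child, the remaining parents (spouses of Fever):
  Flu's other parents are Chills, Dyspnea.
  Jaundice also has parents Chills, Headache, Nausea.
MB(Fever) = {Anemia, Chills, Dyspnea, Flu, Headache, Jaundice, Nausea, Pallor}.

{Anemia, Chills, Dyspnea, Flu, Headache, Jaundice, Nausea, Pallor}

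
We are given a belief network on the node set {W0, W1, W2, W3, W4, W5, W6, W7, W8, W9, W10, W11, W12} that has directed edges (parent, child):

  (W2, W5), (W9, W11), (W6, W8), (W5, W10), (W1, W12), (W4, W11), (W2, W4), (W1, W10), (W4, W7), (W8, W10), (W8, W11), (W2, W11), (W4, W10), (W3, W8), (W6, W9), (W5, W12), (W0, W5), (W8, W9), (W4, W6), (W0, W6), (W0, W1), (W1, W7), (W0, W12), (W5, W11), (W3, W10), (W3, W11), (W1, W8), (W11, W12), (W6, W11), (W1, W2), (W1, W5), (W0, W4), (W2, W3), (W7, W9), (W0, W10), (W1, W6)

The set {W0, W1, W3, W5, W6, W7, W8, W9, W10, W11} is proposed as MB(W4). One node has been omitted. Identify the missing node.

W2

Parents of W4: W0, W2.
W4 has children W6, W7, W10, W11.
Co-parents of W4 (other parents of its children):
  W6's other parents are W0, W1.
  W7 also has parent W1.
  W10 also has parents W0, W1, W3, W5, W8.
  W11's other parents are W2, W3, W5, W6, W8, W9.
MB(W4) = {W0, W1, W2, W3, W5, W6, W7, W8, W9, W10, W11}.
Comparing with the claimed set, W2 is missing.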